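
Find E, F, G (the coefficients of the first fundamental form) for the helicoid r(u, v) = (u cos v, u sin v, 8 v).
E = 1;  F = 0;  G = u^2 + 64

Compute partials: r_u = (cos(v), sin(v), 0), r_v = (-u*sin(v), u*cos(v), 8). Then
  E = r_u · r_u = 1,
  F = r_u · r_v = 0,
  G = r_v · r_v = u^2 + 64.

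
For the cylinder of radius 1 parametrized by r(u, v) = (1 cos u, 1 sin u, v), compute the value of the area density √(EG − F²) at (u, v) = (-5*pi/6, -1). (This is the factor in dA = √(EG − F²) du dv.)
√(EG − F²)|_{(-5*pi/6, -1)} = 1

E = 1, F = 0, G = 1, so EG − F² = 1. Taking the positive square root: √(EG − F²) = 1. At (u, v) = (-5*pi/6, -1): 1.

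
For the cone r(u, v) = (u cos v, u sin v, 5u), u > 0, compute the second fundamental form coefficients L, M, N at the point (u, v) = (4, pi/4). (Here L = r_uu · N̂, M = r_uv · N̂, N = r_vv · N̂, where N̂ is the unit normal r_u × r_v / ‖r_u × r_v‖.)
L = 0;  M = 0;  N = 10*sqrt(26)/13

Compute the unit normal N̂(u, v) = (-5*sqrt(26)*u*cos(v)/(26*Abs(u)), -5*sqrt(26)*u*sin(v)/(26*Abs(u)), sqrt(26)*u/(26*Abs(u))), and the second partials r_uu, r_uv, r_vv. Take dot products:
  L(u, v) = r_uu · N̂ = 0,
  M(u, v) = r_uv · N̂ = 0,
  N(u, v) = r_vv · N̂ = 5*sqrt(26)*u^2/(26*Abs(u)).
Evaluating at (u, v) = (4, pi/4):
  L = 0, M = 0, N = 10*sqrt(26)/13.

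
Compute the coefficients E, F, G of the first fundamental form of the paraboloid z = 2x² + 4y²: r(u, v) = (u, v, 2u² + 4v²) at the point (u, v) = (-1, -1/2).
E = 17;  F = 16;  G = 17

Partials: r_u = (1, 0, 4*u), r_v = (0, 1, 8*v). As functions of (u, v):
  E = r_u · r_u = 16*u^2 + 1,
  F = r_u · r_v = 32*u*v,
  G = r_v · r_v = 64*v^2 + 1.
Evaluating at (u, v) = (-1, -1/2): E = 17, F = 16, G = 17.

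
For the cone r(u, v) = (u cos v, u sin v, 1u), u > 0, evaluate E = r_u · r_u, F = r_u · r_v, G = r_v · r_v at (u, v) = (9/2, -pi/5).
E = 2;  F = 0;  G = 81/4

Partials: r_u = (cos(v), sin(v), 1), r_v = (-u*sin(v), u*cos(v), 0). As functions of (u, v):
  E = r_u · r_u = 2,
  F = r_u · r_v = 0,
  G = r_v · r_v = u^2.
Evaluating at (u, v) = (9/2, -pi/5): E = 2, F = 0, G = 81/4.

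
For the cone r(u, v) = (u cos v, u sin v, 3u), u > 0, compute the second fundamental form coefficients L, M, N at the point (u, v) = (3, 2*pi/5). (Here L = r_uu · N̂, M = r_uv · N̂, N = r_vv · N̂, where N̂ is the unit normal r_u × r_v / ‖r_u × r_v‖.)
L = 0;  M = 0;  N = 9*sqrt(10)/10

Compute the unit normal N̂(u, v) = (-3*sqrt(10)*u*cos(v)/(10*Abs(u)), -3*sqrt(10)*u*sin(v)/(10*Abs(u)), sqrt(10)*u/(10*Abs(u))), and the second partials r_uu, r_uv, r_vv. Take dot products:
  L(u, v) = r_uu · N̂ = 0,
  M(u, v) = r_uv · N̂ = 0,
  N(u, v) = r_vv · N̂ = 3*sqrt(10)*u^2/(10*Abs(u)).
Evaluating at (u, v) = (3, 2*pi/5):
  L = 0, M = 0, N = 9*sqrt(10)/10.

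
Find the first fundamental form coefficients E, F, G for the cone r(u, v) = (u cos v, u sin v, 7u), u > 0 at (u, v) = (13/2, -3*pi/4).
E = 50;  F = 0;  G = 169/4

Partials: r_u = (cos(v), sin(v), 7), r_v = (-u*sin(v), u*cos(v), 0). As functions of (u, v):
  E = r_u · r_u = 50,
  F = r_u · r_v = 0,
  G = r_v · r_v = u^2.
Evaluating at (u, v) = (13/2, -3*pi/4): E = 50, F = 0, G = 169/4.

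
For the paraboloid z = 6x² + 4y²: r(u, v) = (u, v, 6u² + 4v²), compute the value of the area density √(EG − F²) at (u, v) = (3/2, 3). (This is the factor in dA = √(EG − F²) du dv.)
√(EG − F²)|_{(3/2, 3)} = sqrt(901)

E = 144*u^2 + 1, F = 96*u*v, G = 64*v^2 + 1, so EG − F² = 144*u^2 + 64*v^2 + 1. Taking the positive square root: √(EG − F²) = sqrt(144*u^2 + 64*v^2 + 1). At (u, v) = (3/2, 3): sqrt(901).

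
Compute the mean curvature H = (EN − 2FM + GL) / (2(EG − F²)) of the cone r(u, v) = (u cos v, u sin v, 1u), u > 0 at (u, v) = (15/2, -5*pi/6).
H = sqrt(2)/30

With E = 2, F = 0, G = u^2, L = 0, M = 0, N = sqrt(2)*u^2/(2*Abs(u)), assemble
  H = (EN − 2FM + GL) / (2(EG − F²)) = sqrt(2)/(4*Abs(u)).
At (u, v) = (15/2, -5*pi/6): H = sqrt(2)/30.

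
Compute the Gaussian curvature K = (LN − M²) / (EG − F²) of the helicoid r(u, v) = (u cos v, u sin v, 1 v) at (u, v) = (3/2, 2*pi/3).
K = -16/169

Coefficients of the first fundamental form: E = 1, F = 0, G = u^2 + 1.
Coefficients of the second fundamental form: L = 0, M = -1/sqrt(u^2 + 1), N = 0.
Assemble K = (LN − M²)/(EG − F²) = -1/(u^2 + 1)^2. At (u, v) = (3/2, 2*pi/3): K = -16/169.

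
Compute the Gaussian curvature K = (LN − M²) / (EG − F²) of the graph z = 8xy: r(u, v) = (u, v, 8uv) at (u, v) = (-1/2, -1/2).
K = -64/1089

Coefficients of the first fundamental form: E = 64*v^2 + 1, F = 64*u*v, G = 64*u^2 + 1.
Coefficients of the second fundamental form: L = 0, M = 8/sqrt(64*u^2 + 64*v^2 + 1), N = 0.
Assemble K = (LN − M²)/(EG − F²) = -64/(4096*u^4 + 8192*u^2*v^2 + 128*u^2 + 4096*v^4 + 128*v^2 + 1). At (u, v) = (-1/2, -1/2): K = -64/1089.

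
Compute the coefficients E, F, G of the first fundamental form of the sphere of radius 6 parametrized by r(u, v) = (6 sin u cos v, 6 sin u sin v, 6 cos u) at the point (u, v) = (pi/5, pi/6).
E = 36;  F = 0;  G = 45/2 - 9*sqrt(5)/2

Partials: r_u = (6*cos(u)*cos(v), 6*sin(v)*cos(u), -6*sin(u)), r_v = (-6*sin(u)*sin(v), 6*sin(u)*cos(v), 0). As functions of (u, v):
  E = r_u · r_u = 36,
  F = r_u · r_v = 0,
  G = r_v · r_v = 36*sin(u)^2.
Evaluating at (u, v) = (pi/5, pi/6): E = 36, F = 0, G = 45/2 - 9*sqrt(5)/2.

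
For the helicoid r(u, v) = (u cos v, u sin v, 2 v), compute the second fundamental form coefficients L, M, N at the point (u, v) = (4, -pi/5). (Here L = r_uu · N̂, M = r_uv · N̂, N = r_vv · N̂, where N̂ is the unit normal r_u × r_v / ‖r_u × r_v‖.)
L = 0;  M = -sqrt(5)/5;  N = 0

Compute the unit normal N̂(u, v) = (2*sin(v)/sqrt(u^2 + 4), -2*cos(v)/sqrt(u^2 + 4), u/sqrt(u^2 + 4)), and the second partials r_uu, r_uv, r_vv. Take dot products:
  L(u, v) = r_uu · N̂ = 0,
  M(u, v) = r_uv · N̂ = -2/sqrt(u^2 + 4),
  N(u, v) = r_vv · N̂ = 0.
Evaluating at (u, v) = (4, -pi/5):
  L = 0, M = -sqrt(5)/5, N = 0.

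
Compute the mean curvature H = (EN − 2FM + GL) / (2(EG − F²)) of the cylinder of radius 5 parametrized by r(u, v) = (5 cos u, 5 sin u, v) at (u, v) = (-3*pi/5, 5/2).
H = -1/10

With E = 25, F = 0, G = 1, L = -5, M = 0, N = 0, assemble
  H = (EN − 2FM + GL) / (2(EG − F²)) = -1/10.
At (u, v) = (-3*pi/5, 5/2): H = -1/10.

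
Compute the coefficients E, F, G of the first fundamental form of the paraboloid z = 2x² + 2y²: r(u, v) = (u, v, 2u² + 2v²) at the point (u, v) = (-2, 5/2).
E = 65;  F = -80;  G = 101

Partials: r_u = (1, 0, 4*u), r_v = (0, 1, 4*v). As functions of (u, v):
  E = r_u · r_u = 16*u^2 + 1,
  F = r_u · r_v = 16*u*v,
  G = r_v · r_v = 16*v^2 + 1.
Evaluating at (u, v) = (-2, 5/2): E = 65, F = -80, G = 101.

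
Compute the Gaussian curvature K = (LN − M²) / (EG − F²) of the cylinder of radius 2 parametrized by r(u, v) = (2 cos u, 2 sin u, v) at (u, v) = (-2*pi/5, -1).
K = 0

Coefficients of the first fundamental form: E = 4, F = 0, G = 1.
Coefficients of the second fundamental form: L = -2, M = 0, N = 0.
Assemble K = (LN − M²)/(EG − F²) = 0. At (u, v) = (-2*pi/5, -1): K = 0.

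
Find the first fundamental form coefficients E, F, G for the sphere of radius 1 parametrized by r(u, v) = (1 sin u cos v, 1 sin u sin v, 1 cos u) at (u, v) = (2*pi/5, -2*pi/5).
E = 1;  F = 0;  G = sqrt(5)/8 + 5/8

Partials: r_u = (cos(u)*cos(v), sin(v)*cos(u), -sin(u)), r_v = (-sin(u)*sin(v), sin(u)*cos(v), 0). As functions of (u, v):
  E = r_u · r_u = 1,
  F = r_u · r_v = 0,
  G = r_v · r_v = sin(u)^2.
Evaluating at (u, v) = (2*pi/5, -2*pi/5): E = 1, F = 0, G = sqrt(5)/8 + 5/8.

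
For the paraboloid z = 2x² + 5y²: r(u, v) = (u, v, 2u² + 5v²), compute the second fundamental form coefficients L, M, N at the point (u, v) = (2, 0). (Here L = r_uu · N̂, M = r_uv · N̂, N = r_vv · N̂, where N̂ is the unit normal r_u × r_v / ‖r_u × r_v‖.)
L = 4*sqrt(65)/65;  M = 0;  N = 2*sqrt(65)/13

Compute the unit normal N̂(u, v) = (-4*u/sqrt(16*u^2 + 100*v^2 + 1), -10*v/sqrt(16*u^2 + 100*v^2 + 1), 1/sqrt(16*u^2 + 100*v^2 + 1)), and the second partials r_uu, r_uv, r_vv. Take dot products:
  L(u, v) = r_uu · N̂ = 4/sqrt(16*u^2 + 100*v^2 + 1),
  M(u, v) = r_uv · N̂ = 0,
  N(u, v) = r_vv · N̂ = 10/sqrt(16*u^2 + 100*v^2 + 1).
Evaluating at (u, v) = (2, 0):
  L = 4*sqrt(65)/65, M = 0, N = 2*sqrt(65)/13.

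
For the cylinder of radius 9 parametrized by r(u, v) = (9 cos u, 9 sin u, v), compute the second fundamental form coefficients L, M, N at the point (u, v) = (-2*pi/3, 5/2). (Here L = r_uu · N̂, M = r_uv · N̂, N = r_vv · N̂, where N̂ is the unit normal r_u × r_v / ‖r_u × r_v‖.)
L = -9;  M = 0;  N = 0

Compute the unit normal N̂(u, v) = (cos(u), sin(u), 0), and the second partials r_uu, r_uv, r_vv. Take dot products:
  L(u, v) = r_uu · N̂ = -9,
  M(u, v) = r_uv · N̂ = 0,
  N(u, v) = r_vv · N̂ = 0.
Evaluating at (u, v) = (-2*pi/3, 5/2):
  L = -9, M = 0, N = 0.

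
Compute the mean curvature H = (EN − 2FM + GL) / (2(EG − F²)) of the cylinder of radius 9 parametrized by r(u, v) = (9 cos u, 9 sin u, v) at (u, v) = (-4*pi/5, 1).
H = -1/18

With E = 81, F = 0, G = 1, L = -9, M = 0, N = 0, assemble
  H = (EN − 2FM + GL) / (2(EG − F²)) = -1/18.
At (u, v) = (-4*pi/5, 1): H = -1/18.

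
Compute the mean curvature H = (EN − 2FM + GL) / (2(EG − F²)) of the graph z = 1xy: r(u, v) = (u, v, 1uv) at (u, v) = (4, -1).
H = sqrt(2)/27

With E = v^2 + 1, F = u*v, G = u^2 + 1, L = 0, M = 1/sqrt(u^2 + v^2 + 1), N = 0, assemble
  H = (EN − 2FM + GL) / (2(EG − F²)) = -u*v/(u^2 + v^2 + 1)^(3/2).
At (u, v) = (4, -1): H = sqrt(2)/27.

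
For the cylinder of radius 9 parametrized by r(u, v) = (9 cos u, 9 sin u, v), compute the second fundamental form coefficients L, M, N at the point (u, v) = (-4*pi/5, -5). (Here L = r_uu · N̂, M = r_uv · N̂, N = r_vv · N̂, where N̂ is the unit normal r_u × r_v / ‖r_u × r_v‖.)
L = -9;  M = 0;  N = 0

Compute the unit normal N̂(u, v) = (cos(u), sin(u), 0), and the second partials r_uu, r_uv, r_vv. Take dot products:
  L(u, v) = r_uu · N̂ = -9,
  M(u, v) = r_uv · N̂ = 0,
  N(u, v) = r_vv · N̂ = 0.
Evaluating at (u, v) = (-4*pi/5, -5):
  L = -9, M = 0, N = 0.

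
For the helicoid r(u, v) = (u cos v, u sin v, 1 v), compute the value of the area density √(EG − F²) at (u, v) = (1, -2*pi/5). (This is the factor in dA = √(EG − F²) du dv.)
√(EG − F²)|_{(1, -2*pi/5)} = sqrt(2)

E = 1, F = 0, G = u^2 + 1, so EG − F² = u^2 + 1. Taking the positive square root: √(EG − F²) = sqrt(u^2 + 1). At (u, v) = (1, -2*pi/5): sqrt(2).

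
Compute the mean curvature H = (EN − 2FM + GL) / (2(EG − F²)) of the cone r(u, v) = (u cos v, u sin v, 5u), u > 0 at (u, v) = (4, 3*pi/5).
H = 5*sqrt(26)/208

With E = 26, F = 0, G = u^2, L = 0, M = 0, N = 5*sqrt(26)*u^2/(26*Abs(u)), assemble
  H = (EN − 2FM + GL) / (2(EG − F²)) = 5*sqrt(26)/(52*Abs(u)).
At (u, v) = (4, 3*pi/5): H = 5*sqrt(26)/208.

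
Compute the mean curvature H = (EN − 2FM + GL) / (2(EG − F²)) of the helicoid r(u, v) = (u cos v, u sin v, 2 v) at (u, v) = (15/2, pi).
H = 0

With E = 1, F = 0, G = u^2 + 4, L = 0, M = -2/sqrt(u^2 + 4), N = 0, assemble
  H = (EN − 2FM + GL) / (2(EG − F²)) = 0.
At (u, v) = (15/2, pi): H = 0.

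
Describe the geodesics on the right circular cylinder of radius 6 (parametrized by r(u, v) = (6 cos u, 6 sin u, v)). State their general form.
The cylinder is flat (K = 0) and locally isometric to the plane via the development (u, v) ↦ (6 u, v). Geodesics are the pre-images of straight lines: circles (v constant), vertical lines (u constant), and helices (v = c · u + d) for constants c, d.

A right cylinder has E = 6², F = 0, G = 1, so EG − F² = 6², and L = −6, M = N = 0, giving K = (LN − M²)/(EG − F²) = 0 everywhere. A flat surface is locally isometric to the Euclidean plane via the map (u, v) ↦ (6 u, v). Straight lines in the (x̃, ỹ) plane pull back to: (a) horizontal circles (v = const), (b) vertical generators (u = const), and (c) helices (6 u tan θ = v, i.e. v = c · u + d).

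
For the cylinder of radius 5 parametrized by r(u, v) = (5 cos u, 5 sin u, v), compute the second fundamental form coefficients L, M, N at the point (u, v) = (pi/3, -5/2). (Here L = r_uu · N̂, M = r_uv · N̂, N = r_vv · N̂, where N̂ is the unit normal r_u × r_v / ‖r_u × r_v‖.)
L = -5;  M = 0;  N = 0

Compute the unit normal N̂(u, v) = (cos(u), sin(u), 0), and the second partials r_uu, r_uv, r_vv. Take dot products:
  L(u, v) = r_uu · N̂ = -5,
  M(u, v) = r_uv · N̂ = 0,
  N(u, v) = r_vv · N̂ = 0.
Evaluating at (u, v) = (pi/3, -5/2):
  L = -5, M = 0, N = 0.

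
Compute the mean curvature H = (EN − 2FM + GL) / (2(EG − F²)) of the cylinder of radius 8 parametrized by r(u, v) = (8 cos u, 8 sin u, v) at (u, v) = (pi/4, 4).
H = -1/16

With E = 64, F = 0, G = 1, L = -8, M = 0, N = 0, assemble
  H = (EN − 2FM + GL) / (2(EG − F²)) = -1/16.
At (u, v) = (pi/4, 4): H = -1/16.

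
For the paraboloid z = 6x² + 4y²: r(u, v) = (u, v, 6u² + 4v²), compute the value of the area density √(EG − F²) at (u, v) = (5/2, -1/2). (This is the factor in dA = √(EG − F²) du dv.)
√(EG − F²)|_{(5/2, -1/2)} = sqrt(917)

E = 144*u^2 + 1, F = 96*u*v, G = 64*v^2 + 1, so EG − F² = 144*u^2 + 64*v^2 + 1. Taking the positive square root: √(EG − F²) = sqrt(144*u^2 + 64*v^2 + 1). At (u, v) = (5/2, -1/2): sqrt(917).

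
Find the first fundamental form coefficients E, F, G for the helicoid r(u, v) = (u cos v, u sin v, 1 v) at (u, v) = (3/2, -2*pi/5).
E = 1;  F = 0;  G = 13/4

Partials: r_u = (cos(v), sin(v), 0), r_v = (-u*sin(v), u*cos(v), 1). As functions of (u, v):
  E = r_u · r_u = 1,
  F = r_u · r_v = 0,
  G = r_v · r_v = u^2 + 1.
Evaluating at (u, v) = (3/2, -2*pi/5): E = 1, F = 0, G = 13/4.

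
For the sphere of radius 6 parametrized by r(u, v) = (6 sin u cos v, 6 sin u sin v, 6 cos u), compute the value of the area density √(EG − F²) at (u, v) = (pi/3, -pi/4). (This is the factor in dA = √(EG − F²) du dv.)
√(EG − F²)|_{(pi/3, -pi/4)} = 18*sqrt(3)

E = 36, F = 0, G = 36*sin(u)^2, so EG − F² = 1296*sin(u)^2. Taking the positive square root: √(EG − F²) = 36*Abs(sin(u)). At (u, v) = (pi/3, -pi/4): 18*sqrt(3).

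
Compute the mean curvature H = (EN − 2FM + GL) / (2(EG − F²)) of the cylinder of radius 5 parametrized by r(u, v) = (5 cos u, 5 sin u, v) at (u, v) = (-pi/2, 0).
H = -1/10

With E = 25, F = 0, G = 1, L = -5, M = 0, N = 0, assemble
  H = (EN − 2FM + GL) / (2(EG − F²)) = -1/10.
At (u, v) = (-pi/2, 0): H = -1/10.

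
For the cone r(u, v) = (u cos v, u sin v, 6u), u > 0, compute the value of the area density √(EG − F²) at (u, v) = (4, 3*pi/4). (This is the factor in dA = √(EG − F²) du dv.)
√(EG − F²)|_{(4, 3*pi/4)} = 4*sqrt(37)

E = 37, F = 0, G = u^2, so EG − F² = 37*u^2. Taking the positive square root: √(EG − F²) = sqrt(37)*Abs(u). At (u, v) = (4, 3*pi/4): 4*sqrt(37).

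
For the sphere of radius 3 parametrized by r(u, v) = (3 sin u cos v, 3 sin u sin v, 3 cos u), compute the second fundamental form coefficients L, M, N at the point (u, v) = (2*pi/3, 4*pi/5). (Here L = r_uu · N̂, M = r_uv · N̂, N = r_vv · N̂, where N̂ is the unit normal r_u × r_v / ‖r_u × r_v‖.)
L = -3;  M = 0;  N = -9/4

Compute the unit normal N̂(u, v) = (sin(u)^2*cos(v)/Abs(sin(u)), sin(u)^2*sin(v)/Abs(sin(u)), sin(2*u)/(2*Abs(sin(u)))), and the second partials r_uu, r_uv, r_vv. Take dot products:
  L(u, v) = r_uu · N̂ = -3*sin(u)/Abs(sin(u)),
  M(u, v) = r_uv · N̂ = 0,
  N(u, v) = r_vv · N̂ = -3*sin(u)^3/Abs(sin(u)).
Evaluating at (u, v) = (2*pi/3, 4*pi/5):
  L = -3, M = 0, N = -9/4.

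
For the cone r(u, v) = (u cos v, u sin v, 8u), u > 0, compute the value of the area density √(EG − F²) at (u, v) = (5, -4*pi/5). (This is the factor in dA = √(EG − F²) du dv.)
√(EG − F²)|_{(5, -4*pi/5)} = 5*sqrt(65)

E = 65, F = 0, G = u^2, so EG − F² = 65*u^2. Taking the positive square root: √(EG − F²) = sqrt(65)*Abs(u). At (u, v) = (5, -4*pi/5): 5*sqrt(65).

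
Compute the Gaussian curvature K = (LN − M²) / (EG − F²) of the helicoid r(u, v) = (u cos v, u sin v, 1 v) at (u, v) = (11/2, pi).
K = -16/15625

Coefficients of the first fundamental form: E = 1, F = 0, G = u^2 + 1.
Coefficients of the second fundamental form: L = 0, M = -1/sqrt(u^2 + 1), N = 0.
Assemble K = (LN − M²)/(EG − F²) = -1/(u^2 + 1)^2. At (u, v) = (11/2, pi): K = -16/15625.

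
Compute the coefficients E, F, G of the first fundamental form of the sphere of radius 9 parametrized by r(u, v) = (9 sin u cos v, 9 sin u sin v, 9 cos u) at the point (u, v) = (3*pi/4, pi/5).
E = 81;  F = 0;  G = 81/2

Partials: r_u = (9*cos(u)*cos(v), 9*sin(v)*cos(u), -9*sin(u)), r_v = (-9*sin(u)*sin(v), 9*sin(u)*cos(v), 0). As functions of (u, v):
  E = r_u · r_u = 81,
  F = r_u · r_v = 0,
  G = r_v · r_v = 81*sin(u)^2.
Evaluating at (u, v) = (3*pi/4, pi/5): E = 81, F = 0, G = 81/2.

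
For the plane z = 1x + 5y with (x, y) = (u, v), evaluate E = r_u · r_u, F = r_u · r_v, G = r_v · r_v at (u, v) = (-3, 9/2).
E = 2;  F = 5;  G = 26

Partials: r_u = (1, 0, 1), r_v = (0, 1, 5). As functions of (u, v):
  E = r_u · r_u = 2,
  F = r_u · r_v = 5,
  G = r_v · r_v = 26.
Evaluating at (u, v) = (-3, 9/2): E = 2, F = 5, G = 26.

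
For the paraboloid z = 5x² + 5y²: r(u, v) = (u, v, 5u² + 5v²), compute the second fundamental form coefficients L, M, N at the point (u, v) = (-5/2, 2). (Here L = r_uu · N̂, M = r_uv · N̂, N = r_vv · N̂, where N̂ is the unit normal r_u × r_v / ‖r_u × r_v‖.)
L = 5*sqrt(114)/171;  M = 0;  N = 5*sqrt(114)/171

Compute the unit normal N̂(u, v) = (-10*u/sqrt(100*u^2 + 100*v^2 + 1), -10*v/sqrt(100*u^2 + 100*v^2 + 1), 1/sqrt(100*u^2 + 100*v^2 + 1)), and the second partials r_uu, r_uv, r_vv. Take dot products:
  L(u, v) = r_uu · N̂ = 10/sqrt(100*u^2 + 100*v^2 + 1),
  M(u, v) = r_uv · N̂ = 0,
  N(u, v) = r_vv · N̂ = 10/sqrt(100*u^2 + 100*v^2 + 1).
Evaluating at (u, v) = (-5/2, 2):
  L = 5*sqrt(114)/171, M = 0, N = 5*sqrt(114)/171.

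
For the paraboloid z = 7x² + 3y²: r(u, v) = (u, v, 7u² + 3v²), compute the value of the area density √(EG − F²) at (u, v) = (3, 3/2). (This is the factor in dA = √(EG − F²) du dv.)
√(EG − F²)|_{(3, 3/2)} = sqrt(1846)

E = 196*u^2 + 1, F = 84*u*v, G = 36*v^2 + 1, so EG − F² = 196*u^2 + 36*v^2 + 1. Taking the positive square root: √(EG − F²) = sqrt(196*u^2 + 36*v^2 + 1). At (u, v) = (3, 3/2): sqrt(1846).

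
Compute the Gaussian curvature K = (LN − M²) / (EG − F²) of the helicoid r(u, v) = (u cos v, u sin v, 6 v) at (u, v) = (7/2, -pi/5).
K = -576/37249

Coefficients of the first fundamental form: E = 1, F = 0, G = u^2 + 36.
Coefficients of the second fundamental form: L = 0, M = -6/sqrt(u^2 + 36), N = 0.
Assemble K = (LN − M²)/(EG − F²) = -36/(u^2 + 36)^2. At (u, v) = (7/2, -pi/5): K = -576/37249.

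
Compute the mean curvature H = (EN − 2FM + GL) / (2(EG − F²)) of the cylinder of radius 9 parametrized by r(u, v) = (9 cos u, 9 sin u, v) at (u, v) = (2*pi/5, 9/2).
H = -1/18

With E = 81, F = 0, G = 1, L = -9, M = 0, N = 0, assemble
  H = (EN − 2FM + GL) / (2(EG − F²)) = -1/18.
At (u, v) = (2*pi/5, 9/2): H = -1/18.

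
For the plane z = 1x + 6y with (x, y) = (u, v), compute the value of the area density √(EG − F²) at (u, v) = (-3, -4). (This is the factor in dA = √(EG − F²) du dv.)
√(EG − F²)|_{(-3, -4)} = sqrt(38)

E = 2, F = 6, G = 37, so EG − F² = 38. Taking the positive square root: √(EG − F²) = sqrt(38). At (u, v) = (-3, -4): sqrt(38).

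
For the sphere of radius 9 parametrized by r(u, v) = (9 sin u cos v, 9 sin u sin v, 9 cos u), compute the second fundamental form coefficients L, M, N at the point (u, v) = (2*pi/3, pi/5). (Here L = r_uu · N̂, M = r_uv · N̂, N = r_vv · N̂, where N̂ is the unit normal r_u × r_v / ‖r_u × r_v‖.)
L = -9;  M = 0;  N = -27/4

Compute the unit normal N̂(u, v) = (sin(u)^2*cos(v)/Abs(sin(u)), sin(u)^2*sin(v)/Abs(sin(u)), sin(2*u)/(2*Abs(sin(u)))), and the second partials r_uu, r_uv, r_vv. Take dot products:
  L(u, v) = r_uu · N̂ = -9*sin(u)/Abs(sin(u)),
  M(u, v) = r_uv · N̂ = 0,
  N(u, v) = r_vv · N̂ = -9*sin(u)^3/Abs(sin(u)).
Evaluating at (u, v) = (2*pi/3, pi/5):
  L = -9, M = 0, N = -27/4.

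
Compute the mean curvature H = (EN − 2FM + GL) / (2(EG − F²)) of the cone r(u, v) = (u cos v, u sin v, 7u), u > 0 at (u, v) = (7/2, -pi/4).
H = sqrt(2)/10

With E = 50, F = 0, G = u^2, L = 0, M = 0, N = 7*sqrt(2)*u^2/(10*Abs(u)), assemble
  H = (EN − 2FM + GL) / (2(EG − F²)) = 7*sqrt(2)/(20*Abs(u)).
At (u, v) = (7/2, -pi/4): H = sqrt(2)/10.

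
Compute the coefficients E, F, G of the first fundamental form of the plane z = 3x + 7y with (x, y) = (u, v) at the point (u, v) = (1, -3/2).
E = 10;  F = 21;  G = 50

Partials: r_u = (1, 0, 3), r_v = (0, 1, 7). As functions of (u, v):
  E = r_u · r_u = 10,
  F = r_u · r_v = 21,
  G = r_v · r_v = 50.
Evaluating at (u, v) = (1, -3/2): E = 10, F = 21, G = 50.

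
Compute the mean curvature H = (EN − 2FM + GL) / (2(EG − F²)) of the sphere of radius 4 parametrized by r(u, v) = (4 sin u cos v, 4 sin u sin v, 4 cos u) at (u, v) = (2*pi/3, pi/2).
H = -1/4

With E = 16, F = 0, G = 16*sin(u)^2, L = -4*sin(u)/Abs(sin(u)), M = 0, N = -4*sin(u)^3/Abs(sin(u)), assemble
  H = (EN − 2FM + GL) / (2(EG − F²)) = -sin(u)/(4*Abs(sin(u))).
At (u, v) = (2*pi/3, pi/2): H = -1/4.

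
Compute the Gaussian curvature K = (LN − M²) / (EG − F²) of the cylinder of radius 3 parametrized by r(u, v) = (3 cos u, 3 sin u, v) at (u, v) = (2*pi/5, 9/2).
K = 0

Coefficients of the first fundamental form: E = 9, F = 0, G = 1.
Coefficients of the second fundamental form: L = -3, M = 0, N = 0.
Assemble K = (LN − M²)/(EG − F²) = 0. At (u, v) = (2*pi/5, 9/2): K = 0.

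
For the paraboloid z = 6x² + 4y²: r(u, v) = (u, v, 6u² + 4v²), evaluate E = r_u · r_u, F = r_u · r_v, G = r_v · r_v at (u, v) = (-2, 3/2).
E = 577;  F = -288;  G = 145

Partials: r_u = (1, 0, 12*u), r_v = (0, 1, 8*v). As functions of (u, v):
  E = r_u · r_u = 144*u^2 + 1,
  F = r_u · r_v = 96*u*v,
  G = r_v · r_v = 64*v^2 + 1.
Evaluating at (u, v) = (-2, 3/2): E = 577, F = -288, G = 145.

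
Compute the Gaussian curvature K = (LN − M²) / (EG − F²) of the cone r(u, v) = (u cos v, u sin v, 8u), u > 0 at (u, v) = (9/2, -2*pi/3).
K = 0

Coefficients of the first fundamental form: E = 65, F = 0, G = u^2.
Coefficients of the second fundamental form: L = 0, M = 0, N = 8*sqrt(65)*u^2/(65*Abs(u)).
Assemble K = (LN − M²)/(EG − F²) = 0. At (u, v) = (9/2, -2*pi/3): K = 0.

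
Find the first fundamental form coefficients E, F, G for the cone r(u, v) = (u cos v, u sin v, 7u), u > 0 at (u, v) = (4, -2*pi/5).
E = 50;  F = 0;  G = 16

Partials: r_u = (cos(v), sin(v), 7), r_v = (-u*sin(v), u*cos(v), 0). As functions of (u, v):
  E = r_u · r_u = 50,
  F = r_u · r_v = 0,
  G = r_v · r_v = u^2.
Evaluating at (u, v) = (4, -2*pi/5): E = 50, F = 0, G = 16.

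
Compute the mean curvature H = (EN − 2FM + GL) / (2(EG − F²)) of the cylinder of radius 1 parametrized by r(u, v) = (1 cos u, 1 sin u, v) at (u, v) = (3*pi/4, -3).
H = -1/2

With E = 1, F = 0, G = 1, L = -1, M = 0, N = 0, assemble
  H = (EN − 2FM + GL) / (2(EG − F²)) = -1/2.
At (u, v) = (3*pi/4, -3): H = -1/2.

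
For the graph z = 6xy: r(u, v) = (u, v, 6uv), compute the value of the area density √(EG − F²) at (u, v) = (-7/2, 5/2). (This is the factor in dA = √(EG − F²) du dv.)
√(EG − F²)|_{(-7/2, 5/2)} = sqrt(667)

E = 36*v^2 + 1, F = 36*u*v, G = 36*u^2 + 1, so EG − F² = 36*u^2 + 36*v^2 + 1. Taking the positive square root: √(EG − F²) = sqrt(36*u^2 + 36*v^2 + 1). At (u, v) = (-7/2, 5/2): sqrt(667).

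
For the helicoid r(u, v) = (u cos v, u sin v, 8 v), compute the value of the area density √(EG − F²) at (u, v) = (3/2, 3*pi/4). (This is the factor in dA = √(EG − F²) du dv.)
√(EG − F²)|_{(3/2, 3*pi/4)} = sqrt(265)/2

E = 1, F = 0, G = u^2 + 64, so EG − F² = u^2 + 64. Taking the positive square root: √(EG − F²) = sqrt(u^2 + 64). At (u, v) = (3/2, 3*pi/4): sqrt(265)/2.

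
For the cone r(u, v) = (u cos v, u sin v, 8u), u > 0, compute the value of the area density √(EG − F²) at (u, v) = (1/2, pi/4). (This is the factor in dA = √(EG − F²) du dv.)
√(EG − F²)|_{(1/2, pi/4)} = sqrt(65)/2

E = 65, F = 0, G = u^2, so EG − F² = 65*u^2. Taking the positive square root: √(EG − F²) = sqrt(65)*Abs(u). At (u, v) = (1/2, pi/4): sqrt(65)/2.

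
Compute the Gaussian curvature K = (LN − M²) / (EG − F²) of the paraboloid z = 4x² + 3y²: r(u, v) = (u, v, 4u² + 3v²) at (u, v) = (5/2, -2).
K = 48/297025

Coefficients of the first fundamental form: E = 64*u^2 + 1, F = 48*u*v, G = 36*v^2 + 1.
Coefficients of the second fundamental form: L = 8/sqrt(64*u^2 + 36*v^2 + 1), M = 0, N = 6/sqrt(64*u^2 + 36*v^2 + 1).
Assemble K = (LN − M²)/(EG − F²) = 48/(4096*u^4 + 4608*u^2*v^2 + 128*u^2 + 1296*v^4 + 72*v^2 + 1). At (u, v) = (5/2, -2): K = 48/297025.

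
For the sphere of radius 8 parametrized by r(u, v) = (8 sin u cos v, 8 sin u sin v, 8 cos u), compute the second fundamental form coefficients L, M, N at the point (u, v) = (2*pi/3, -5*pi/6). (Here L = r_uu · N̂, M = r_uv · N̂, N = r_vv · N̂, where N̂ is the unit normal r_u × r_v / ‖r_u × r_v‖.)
L = -8;  M = 0;  N = -6

Compute the unit normal N̂(u, v) = (sin(u)^2*cos(v)/Abs(sin(u)), sin(u)^2*sin(v)/Abs(sin(u)), sin(2*u)/(2*Abs(sin(u)))), and the second partials r_uu, r_uv, r_vv. Take dot products:
  L(u, v) = r_uu · N̂ = -8*sin(u)/Abs(sin(u)),
  M(u, v) = r_uv · N̂ = 0,
  N(u, v) = r_vv · N̂ = -8*sin(u)^3/Abs(sin(u)).
Evaluating at (u, v) = (2*pi/3, -5*pi/6):
  L = -8, M = 0, N = -6.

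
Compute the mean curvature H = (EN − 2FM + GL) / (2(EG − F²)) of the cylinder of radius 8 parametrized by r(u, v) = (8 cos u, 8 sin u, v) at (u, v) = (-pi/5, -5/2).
H = -1/16

With E = 64, F = 0, G = 1, L = -8, M = 0, N = 0, assemble
  H = (EN − 2FM + GL) / (2(EG − F²)) = -1/16.
At (u, v) = (-pi/5, -5/2): H = -1/16.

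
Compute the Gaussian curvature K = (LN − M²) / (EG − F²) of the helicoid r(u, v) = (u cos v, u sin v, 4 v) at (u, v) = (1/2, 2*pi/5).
K = -256/4225

Coefficients of the first fundamental form: E = 1, F = 0, G = u^2 + 16.
Coefficients of the second fundamental form: L = 0, M = -4/sqrt(u^2 + 16), N = 0.
Assemble K = (LN − M²)/(EG − F²) = -16/(u^2 + 16)^2. At (u, v) = (1/2, 2*pi/5): K = -256/4225.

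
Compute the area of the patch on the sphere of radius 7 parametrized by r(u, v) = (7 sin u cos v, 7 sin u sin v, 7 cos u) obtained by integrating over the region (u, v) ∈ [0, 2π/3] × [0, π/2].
Area = 147*pi/4

Area = ∫∫ √(EG − F²) du dv with √(EG − F²) = 49*Abs(sin(u)). Integrating over [0, 2π/3] × [0, π/2] gives 147*pi/4.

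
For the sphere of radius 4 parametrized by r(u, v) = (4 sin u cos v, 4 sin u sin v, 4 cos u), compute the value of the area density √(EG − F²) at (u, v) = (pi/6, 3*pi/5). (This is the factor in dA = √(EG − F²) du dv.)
√(EG − F²)|_{(pi/6, 3*pi/5)} = 8

E = 16, F = 0, G = 16*sin(u)^2, so EG − F² = 256*sin(u)^2. Taking the positive square root: √(EG − F²) = 16*Abs(sin(u)). At (u, v) = (pi/6, 3*pi/5): 8.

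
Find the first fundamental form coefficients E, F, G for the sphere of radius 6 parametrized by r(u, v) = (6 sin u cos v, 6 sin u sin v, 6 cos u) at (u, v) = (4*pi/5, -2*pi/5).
E = 36;  F = 0;  G = 45/2 - 9*sqrt(5)/2

Partials: r_u = (6*cos(u)*cos(v), 6*sin(v)*cos(u), -6*sin(u)), r_v = (-6*sin(u)*sin(v), 6*sin(u)*cos(v), 0). As functions of (u, v):
  E = r_u · r_u = 36,
  F = r_u · r_v = 0,
  G = r_v · r_v = 36*sin(u)^2.
Evaluating at (u, v) = (4*pi/5, -2*pi/5): E = 36, F = 0, G = 45/2 - 9*sqrt(5)/2.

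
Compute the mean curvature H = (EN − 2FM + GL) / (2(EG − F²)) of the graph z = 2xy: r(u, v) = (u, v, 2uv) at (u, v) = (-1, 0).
H = 0

With E = 4*v^2 + 1, F = 4*u*v, G = 4*u^2 + 1, L = 0, M = 2/sqrt(4*u^2 + 4*v^2 + 1), N = 0, assemble
  H = (EN − 2FM + GL) / (2(EG − F²)) = -8*u*v/(4*u^2 + 4*v^2 + 1)^(3/2).
At (u, v) = (-1, 0): H = 0.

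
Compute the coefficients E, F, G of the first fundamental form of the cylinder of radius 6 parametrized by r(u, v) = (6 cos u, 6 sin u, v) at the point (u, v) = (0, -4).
E = 36;  F = 0;  G = 1

Partials: r_u = (-6*sin(u), 6*cos(u), 0), r_v = (0, 0, 1). As functions of (u, v):
  E = r_u · r_u = 36,
  F = r_u · r_v = 0,
  G = r_v · r_v = 1.
Evaluating at (u, v) = (0, -4): E = 36, F = 0, G = 1.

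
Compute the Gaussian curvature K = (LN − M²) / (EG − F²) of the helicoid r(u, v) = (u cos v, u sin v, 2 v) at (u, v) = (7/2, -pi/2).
K = -64/4225

Coefficients of the first fundamental form: E = 1, F = 0, G = u^2 + 4.
Coefficients of the second fundamental form: L = 0, M = -2/sqrt(u^2 + 4), N = 0.
Assemble K = (LN − M²)/(EG − F²) = -4/(u^2 + 4)^2. At (u, v) = (7/2, -pi/2): K = -64/4225.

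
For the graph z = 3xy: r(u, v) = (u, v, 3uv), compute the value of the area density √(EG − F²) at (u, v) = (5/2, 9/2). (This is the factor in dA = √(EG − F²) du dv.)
√(EG − F²)|_{(5/2, 9/2)} = sqrt(958)/2

E = 9*v^2 + 1, F = 9*u*v, G = 9*u^2 + 1, so EG − F² = 9*u^2 + 9*v^2 + 1. Taking the positive square root: √(EG − F²) = sqrt(9*u^2 + 9*v^2 + 1). At (u, v) = (5/2, 9/2): sqrt(958)/2.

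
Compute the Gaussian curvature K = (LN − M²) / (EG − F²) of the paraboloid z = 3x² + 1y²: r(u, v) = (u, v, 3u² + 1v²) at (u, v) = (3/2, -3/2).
K = 12/8281

Coefficients of the first fundamental form: E = 36*u^2 + 1, F = 12*u*v, G = 4*v^2 + 1.
Coefficients of the second fundamental form: L = 6/sqrt(36*u^2 + 4*v^2 + 1), M = 0, N = 2/sqrt(36*u^2 + 4*v^2 + 1).
Assemble K = (LN − M²)/(EG − F²) = 12/(1296*u^4 + 288*u^2*v^2 + 72*u^2 + 16*v^4 + 8*v^2 + 1). At (u, v) = (3/2, -3/2): K = 12/8281.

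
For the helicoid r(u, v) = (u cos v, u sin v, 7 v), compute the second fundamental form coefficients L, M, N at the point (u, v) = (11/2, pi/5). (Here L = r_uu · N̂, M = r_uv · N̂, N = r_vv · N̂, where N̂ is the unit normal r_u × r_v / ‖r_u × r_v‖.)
L = 0;  M = -14*sqrt(317)/317;  N = 0

Compute the unit normal N̂(u, v) = (7*sin(v)/sqrt(u^2 + 49), -7*cos(v)/sqrt(u^2 + 49), u/sqrt(u^2 + 49)), and the second partials r_uu, r_uv, r_vv. Take dot products:
  L(u, v) = r_uu · N̂ = 0,
  M(u, v) = r_uv · N̂ = -7/sqrt(u^2 + 49),
  N(u, v) = r_vv · N̂ = 0.
Evaluating at (u, v) = (11/2, pi/5):
  L = 0, M = -14*sqrt(317)/317, N = 0.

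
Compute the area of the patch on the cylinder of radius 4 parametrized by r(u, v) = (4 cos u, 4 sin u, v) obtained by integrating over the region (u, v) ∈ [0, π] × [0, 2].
Area = 8*pi

Area = ∫∫ √(EG − F²) du dv with √(EG − F²) = 4. Integrating over [0, π] × [0, 2] gives 8*pi.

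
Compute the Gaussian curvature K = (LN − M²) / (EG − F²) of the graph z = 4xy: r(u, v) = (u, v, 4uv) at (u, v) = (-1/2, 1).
K = -16/441

Coefficients of the first fundamental form: E = 16*v^2 + 1, F = 16*u*v, G = 16*u^2 + 1.
Coefficients of the second fundamental form: L = 0, M = 4/sqrt(16*u^2 + 16*v^2 + 1), N = 0.
Assemble K = (LN − M²)/(EG − F²) = -16/(256*u^4 + 512*u^2*v^2 + 32*u^2 + 256*v^4 + 32*v^2 + 1). At (u, v) = (-1/2, 1): K = -16/441.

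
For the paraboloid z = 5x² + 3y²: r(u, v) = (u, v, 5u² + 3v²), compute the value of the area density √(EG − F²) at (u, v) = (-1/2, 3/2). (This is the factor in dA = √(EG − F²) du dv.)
√(EG − F²)|_{(-1/2, 3/2)} = sqrt(107)

E = 100*u^2 + 1, F = 60*u*v, G = 36*v^2 + 1, so EG − F² = 100*u^2 + 36*v^2 + 1. Taking the positive square root: √(EG − F²) = sqrt(100*u^2 + 36*v^2 + 1). At (u, v) = (-1/2, 3/2): sqrt(107).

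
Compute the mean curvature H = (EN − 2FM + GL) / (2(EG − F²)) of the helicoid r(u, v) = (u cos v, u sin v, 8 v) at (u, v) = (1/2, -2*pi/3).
H = 0

With E = 1, F = 0, G = u^2 + 64, L = 0, M = -8/sqrt(u^2 + 64), N = 0, assemble
  H = (EN − 2FM + GL) / (2(EG − F²)) = 0.
At (u, v) = (1/2, -2*pi/3): H = 0.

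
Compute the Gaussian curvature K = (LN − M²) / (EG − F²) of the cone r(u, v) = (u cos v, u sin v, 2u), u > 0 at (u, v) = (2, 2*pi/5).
K = 0

Coefficients of the first fundamental form: E = 5, F = 0, G = u^2.
Coefficients of the second fundamental form: L = 0, M = 0, N = 2*sqrt(5)*u^2/(5*Abs(u)).
Assemble K = (LN − M²)/(EG − F²) = 0. At (u, v) = (2, 2*pi/5): K = 0.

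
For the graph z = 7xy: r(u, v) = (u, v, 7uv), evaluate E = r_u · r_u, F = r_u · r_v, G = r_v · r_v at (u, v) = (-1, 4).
E = 785;  F = -196;  G = 50

Partials: r_u = (1, 0, 7*v), r_v = (0, 1, 7*u). As functions of (u, v):
  E = r_u · r_u = 49*v^2 + 1,
  F = r_u · r_v = 49*u*v,
  G = r_v · r_v = 49*u^2 + 1.
Evaluating at (u, v) = (-1, 4): E = 785, F = -196, G = 50.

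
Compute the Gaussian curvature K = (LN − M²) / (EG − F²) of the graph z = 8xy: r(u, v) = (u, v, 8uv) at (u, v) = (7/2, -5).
K = -64/5688225

Coefficients of the first fundamental form: E = 64*v^2 + 1, F = 64*u*v, G = 64*u^2 + 1.
Coefficients of the second fundamental form: L = 0, M = 8/sqrt(64*u^2 + 64*v^2 + 1), N = 0.
Assemble K = (LN − M²)/(EG − F²) = -64/(4096*u^4 + 8192*u^2*v^2 + 128*u^2 + 4096*v^4 + 128*v^2 + 1). At (u, v) = (7/2, -5): K = -64/5688225.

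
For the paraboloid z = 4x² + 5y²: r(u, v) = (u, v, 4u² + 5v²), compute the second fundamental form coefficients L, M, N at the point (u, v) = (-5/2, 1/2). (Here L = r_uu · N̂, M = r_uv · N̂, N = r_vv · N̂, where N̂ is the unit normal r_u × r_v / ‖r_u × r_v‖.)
L = 4*sqrt(426)/213;  M = 0;  N = 5*sqrt(426)/213

Compute the unit normal N̂(u, v) = (-8*u/sqrt(64*u^2 + 100*v^2 + 1), -10*v/sqrt(64*u^2 + 100*v^2 + 1), 1/sqrt(64*u^2 + 100*v^2 + 1)), and the second partials r_uu, r_uv, r_vv. Take dot products:
  L(u, v) = r_uu · N̂ = 8/sqrt(64*u^2 + 100*v^2 + 1),
  M(u, v) = r_uv · N̂ = 0,
  N(u, v) = r_vv · N̂ = 10/sqrt(64*u^2 + 100*v^2 + 1).
Evaluating at (u, v) = (-5/2, 1/2):
  L = 4*sqrt(426)/213, M = 0, N = 5*sqrt(426)/213.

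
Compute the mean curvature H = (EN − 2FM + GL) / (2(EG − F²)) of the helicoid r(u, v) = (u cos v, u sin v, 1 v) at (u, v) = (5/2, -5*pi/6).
H = 0

With E = 1, F = 0, G = u^2 + 1, L = 0, M = -1/sqrt(u^2 + 1), N = 0, assemble
  H = (EN − 2FM + GL) / (2(EG − F²)) = 0.
At (u, v) = (5/2, -5*pi/6): H = 0.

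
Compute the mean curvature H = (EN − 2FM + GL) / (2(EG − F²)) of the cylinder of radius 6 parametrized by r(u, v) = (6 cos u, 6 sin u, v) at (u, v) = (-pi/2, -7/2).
H = -1/12

With E = 36, F = 0, G = 1, L = -6, M = 0, N = 0, assemble
  H = (EN − 2FM + GL) / (2(EG − F²)) = -1/12.
At (u, v) = (-pi/2, -7/2): H = -1/12.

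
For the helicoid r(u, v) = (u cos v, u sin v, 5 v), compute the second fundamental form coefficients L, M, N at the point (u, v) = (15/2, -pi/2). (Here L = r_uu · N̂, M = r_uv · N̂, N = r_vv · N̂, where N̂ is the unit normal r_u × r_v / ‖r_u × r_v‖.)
L = 0;  M = -2*sqrt(13)/13;  N = 0

Compute the unit normal N̂(u, v) = (5*sin(v)/sqrt(u^2 + 25), -5*cos(v)/sqrt(u^2 + 25), u/sqrt(u^2 + 25)), and the second partials r_uu, r_uv, r_vv. Take dot products:
  L(u, v) = r_uu · N̂ = 0,
  M(u, v) = r_uv · N̂ = -5/sqrt(u^2 + 25),
  N(u, v) = r_vv · N̂ = 0.
Evaluating at (u, v) = (15/2, -pi/2):
  L = 0, M = -2*sqrt(13)/13, N = 0.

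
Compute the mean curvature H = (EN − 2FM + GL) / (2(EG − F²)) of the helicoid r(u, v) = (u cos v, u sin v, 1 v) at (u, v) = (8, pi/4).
H = 0

With E = 1, F = 0, G = u^2 + 1, L = 0, M = -1/sqrt(u^2 + 1), N = 0, assemble
  H = (EN − 2FM + GL) / (2(EG − F²)) = 0.
At (u, v) = (8, pi/4): H = 0.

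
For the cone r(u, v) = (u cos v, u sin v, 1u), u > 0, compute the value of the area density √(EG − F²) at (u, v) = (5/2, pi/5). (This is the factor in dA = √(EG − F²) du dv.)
√(EG − F²)|_{(5/2, pi/5)} = 5*sqrt(2)/2

E = 2, F = 0, G = u^2, so EG − F² = 2*u^2. Taking the positive square root: √(EG − F²) = sqrt(2)*Abs(u). At (u, v) = (5/2, pi/5): 5*sqrt(2)/2.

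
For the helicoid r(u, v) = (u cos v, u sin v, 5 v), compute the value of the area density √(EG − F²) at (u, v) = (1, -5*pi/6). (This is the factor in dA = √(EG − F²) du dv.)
√(EG − F²)|_{(1, -5*pi/6)} = sqrt(26)

E = 1, F = 0, G = u^2 + 25, so EG − F² = u^2 + 25. Taking the positive square root: √(EG − F²) = sqrt(u^2 + 25). At (u, v) = (1, -5*pi/6): sqrt(26).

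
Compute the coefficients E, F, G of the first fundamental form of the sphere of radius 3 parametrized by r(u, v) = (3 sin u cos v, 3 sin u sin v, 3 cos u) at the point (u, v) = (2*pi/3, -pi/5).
E = 9;  F = 0;  G = 27/4

Partials: r_u = (3*cos(u)*cos(v), 3*sin(v)*cos(u), -3*sin(u)), r_v = (-3*sin(u)*sin(v), 3*sin(u)*cos(v), 0). As functions of (u, v):
  E = r_u · r_u = 9,
  F = r_u · r_v = 0,
  G = r_v · r_v = 9*sin(u)^2.
Evaluating at (u, v) = (2*pi/3, -pi/5): E = 9, F = 0, G = 27/4.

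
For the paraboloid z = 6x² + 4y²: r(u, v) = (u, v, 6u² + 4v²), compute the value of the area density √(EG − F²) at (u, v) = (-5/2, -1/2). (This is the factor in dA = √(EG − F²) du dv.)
√(EG − F²)|_{(-5/2, -1/2)} = sqrt(917)

E = 144*u^2 + 1, F = 96*u*v, G = 64*v^2 + 1, so EG − F² = 144*u^2 + 64*v^2 + 1. Taking the positive square root: √(EG − F²) = sqrt(144*u^2 + 64*v^2 + 1). At (u, v) = (-5/2, -1/2): sqrt(917).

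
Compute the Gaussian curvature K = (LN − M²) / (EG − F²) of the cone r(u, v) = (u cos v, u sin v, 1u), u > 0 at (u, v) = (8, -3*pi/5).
K = 0

Coefficients of the first fundamental form: E = 2, F = 0, G = u^2.
Coefficients of the second fundamental form: L = 0, M = 0, N = sqrt(2)*u^2/(2*Abs(u)).
Assemble K = (LN − M²)/(EG − F²) = 0. At (u, v) = (8, -3*pi/5): K = 0.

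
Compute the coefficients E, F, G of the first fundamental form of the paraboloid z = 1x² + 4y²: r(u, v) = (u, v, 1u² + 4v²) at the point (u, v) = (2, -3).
E = 17;  F = -96;  G = 577

Partials: r_u = (1, 0, 2*u), r_v = (0, 1, 8*v). As functions of (u, v):
  E = r_u · r_u = 4*u^2 + 1,
  F = r_u · r_v = 16*u*v,
  G = r_v · r_v = 64*v^2 + 1.
Evaluating at (u, v) = (2, -3): E = 17, F = -96, G = 577.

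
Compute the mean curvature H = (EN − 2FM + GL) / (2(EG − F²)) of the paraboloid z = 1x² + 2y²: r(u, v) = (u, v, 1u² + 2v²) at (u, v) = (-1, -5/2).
H = 37*sqrt(105)/3675

With E = 4*u^2 + 1, F = 8*u*v, G = 16*v^2 + 1, L = 2/sqrt(4*u^2 + 16*v^2 + 1), M = 0, N = 4/sqrt(4*u^2 + 16*v^2 + 1), assemble
  H = (EN − 2FM + GL) / (2(EG − F²)) = (8*u^2 + 16*v^2 + 3)/(4*u^2 + 16*v^2 + 1)^(3/2).
At (u, v) = (-1, -5/2): H = 37*sqrt(105)/3675.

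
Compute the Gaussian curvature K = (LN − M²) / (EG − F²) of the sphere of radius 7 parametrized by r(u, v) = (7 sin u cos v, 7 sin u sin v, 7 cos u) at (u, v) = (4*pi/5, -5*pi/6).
K = 1/49

Coefficients of the first fundamental form: E = 49, F = 0, G = 49*sin(u)^2.
Coefficients of the second fundamental form: L = -7*sin(u)/Abs(sin(u)), M = 0, N = -7*sin(u)^3/Abs(sin(u)).
Assemble K = (LN − M²)/(EG − F²) = 1/49. At (u, v) = (4*pi/5, -5*pi/6): K = 1/49.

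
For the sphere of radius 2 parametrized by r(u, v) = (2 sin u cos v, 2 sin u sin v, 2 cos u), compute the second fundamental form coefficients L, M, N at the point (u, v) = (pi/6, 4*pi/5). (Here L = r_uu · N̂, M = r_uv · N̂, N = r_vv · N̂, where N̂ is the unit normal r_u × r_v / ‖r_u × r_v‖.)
L = -2;  M = 0;  N = -1/2

Compute the unit normal N̂(u, v) = (sin(u)^2*cos(v)/Abs(sin(u)), sin(u)^2*sin(v)/Abs(sin(u)), sin(2*u)/(2*Abs(sin(u)))), and the second partials r_uu, r_uv, r_vv. Take dot products:
  L(u, v) = r_uu · N̂ = -2*sin(u)/Abs(sin(u)),
  M(u, v) = r_uv · N̂ = 0,
  N(u, v) = r_vv · N̂ = -2*sin(u)^3/Abs(sin(u)).
Evaluating at (u, v) = (pi/6, 4*pi/5):
  L = -2, M = 0, N = -1/2.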